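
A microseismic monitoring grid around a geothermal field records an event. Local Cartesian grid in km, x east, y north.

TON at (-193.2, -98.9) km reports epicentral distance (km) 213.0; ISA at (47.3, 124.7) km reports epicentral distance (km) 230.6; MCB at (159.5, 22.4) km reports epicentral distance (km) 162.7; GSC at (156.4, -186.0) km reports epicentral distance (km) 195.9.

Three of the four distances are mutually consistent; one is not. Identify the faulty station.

Solve using three stations at a time. Using TON, MCB, GSC (subtract circle equations pairwise → linear system) gives (x, y) ≈ (14.4, -51.1).
Distances from that point to each station vs reported:
  TON: calculated 213.0 vs reported 213.0 → residual 0.0 km
  ISA: calculated 178.9 vs reported 230.6 → residual 51.7 km
  MCB: calculated 162.7 vs reported 162.7 → residual 0.0 km
  GSC: calculated 195.9 vs reported 195.9 → residual 0.0 km
TON, MCB, GSC are mutually consistent (residuals ≈ 0); ISA is off by 51.7 km.

ISA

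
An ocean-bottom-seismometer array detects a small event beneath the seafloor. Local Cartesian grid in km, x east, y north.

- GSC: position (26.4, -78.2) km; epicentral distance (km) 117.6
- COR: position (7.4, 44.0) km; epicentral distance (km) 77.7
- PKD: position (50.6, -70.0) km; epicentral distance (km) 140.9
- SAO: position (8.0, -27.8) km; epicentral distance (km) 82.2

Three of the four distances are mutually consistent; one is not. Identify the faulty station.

GSC

Solve using three stations at a time. Using COR, PKD, SAO (subtract circle equations pairwise → linear system) gives (x, y) ≈ (-63.6, 12.5).
Distances from that point to each station vs reported:
  GSC: calculated 127.8 vs reported 117.6 → residual 10.2 km
  COR: calculated 77.6 vs reported 77.7 → residual 0.1 km
  PKD: calculated 140.9 vs reported 140.9 → residual 0.0 km
  SAO: calculated 82.1 vs reported 82.2 → residual 0.1 km
COR, PKD, SAO are mutually consistent (residuals ≈ 0); GSC is off by 10.2 km.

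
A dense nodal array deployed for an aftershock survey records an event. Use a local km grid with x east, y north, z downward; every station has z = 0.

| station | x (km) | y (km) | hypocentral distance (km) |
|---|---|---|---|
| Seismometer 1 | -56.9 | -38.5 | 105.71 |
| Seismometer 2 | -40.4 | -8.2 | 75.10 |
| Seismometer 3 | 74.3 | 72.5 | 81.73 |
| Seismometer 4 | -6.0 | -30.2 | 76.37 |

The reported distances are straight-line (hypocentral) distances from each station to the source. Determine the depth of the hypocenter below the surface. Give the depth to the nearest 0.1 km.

Each station gives a sphere (x−x_i)² + (y−y_i)² + z² = d_i² (stations at z=0).
Subtracting the Seismometer 1 sphere from Seismometer 2 and Seismometer 3: z² cancels, leaving linear equations in x and y:
33.0 x + 60.6 y = 2514.13
262.4 x + 222.0 y = 10551.69
Solving: x ≈ 9.480, y ≈ 36.325 km (keep extra digits for the depth step; rounded: 9.5, 36.3).
Then from the Seismometer 1 sphere: z² = 105.71² − (x + 56.9)² − (y + 38.5)² with x = 9.480, y = 36.325, so z ≈ 34.198 ≈ 34.2 km.

depth ≈ 34.2 km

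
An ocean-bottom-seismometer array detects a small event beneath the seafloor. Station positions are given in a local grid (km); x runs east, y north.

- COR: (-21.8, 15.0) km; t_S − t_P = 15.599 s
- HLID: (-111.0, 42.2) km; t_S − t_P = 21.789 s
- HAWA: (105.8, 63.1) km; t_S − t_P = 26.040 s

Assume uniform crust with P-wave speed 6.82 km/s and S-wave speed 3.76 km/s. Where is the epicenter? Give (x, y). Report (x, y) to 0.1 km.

Distance from S−P lag: d = Δt · v_P v_S / (v_P − v_S) = Δt · (6.82·3.76)/(6.82−3.76) ≈ 8.3801·Δt.
So d_COR = 130.72, d_HLID = 182.59, d_HAWA = 218.22 km.
Circle about each station: (x + 21.8)² + (y − 15.0)² = 130.72²; (x + 111.0)² + (y − 42.2)² = 182.59²; (x − 105.8)² + (y − 63.1)² = 218.22².
Subtracting pairs of circle equations eliminates x²+y² and gives linear equations (the radical axes):
-178.4 x + 54.4 y = -2849.79
255.2 x + 96.2 y = -16057.24
Solving the 2×2 system: x ≈ -19.3, y ≈ -115.7 km.

-19.3 km east, -115.7 km north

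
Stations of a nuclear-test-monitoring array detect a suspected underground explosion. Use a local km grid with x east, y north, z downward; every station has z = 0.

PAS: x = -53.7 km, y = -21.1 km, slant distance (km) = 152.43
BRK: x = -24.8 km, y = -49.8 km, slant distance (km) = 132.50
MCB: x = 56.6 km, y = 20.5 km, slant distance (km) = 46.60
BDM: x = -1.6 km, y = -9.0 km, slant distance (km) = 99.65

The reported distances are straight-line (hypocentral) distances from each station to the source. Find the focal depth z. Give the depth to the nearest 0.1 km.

16.3 km

Each station gives a sphere (x−x_i)² + (y−y_i)² + z² = d_i² (stations at z=0).
Subtracting the PAS sphere from BRK and MCB: z² cancels, leaving linear equations in x and y:
57.8 x − 57.4 y = 5444.83
220.6 x + 83.2 y = 21358.25
Solving: x ≈ 96.098, y ≈ 1.910 km (keep extra digits for the depth step; rounded: 96.1, 1.9).
Then from the PAS sphere: z² = 152.43² − (x + 53.7)² − (y + 21.1)² with x = 96.098, y = 1.910, so z ≈ 16.310 ≈ 16.3 km.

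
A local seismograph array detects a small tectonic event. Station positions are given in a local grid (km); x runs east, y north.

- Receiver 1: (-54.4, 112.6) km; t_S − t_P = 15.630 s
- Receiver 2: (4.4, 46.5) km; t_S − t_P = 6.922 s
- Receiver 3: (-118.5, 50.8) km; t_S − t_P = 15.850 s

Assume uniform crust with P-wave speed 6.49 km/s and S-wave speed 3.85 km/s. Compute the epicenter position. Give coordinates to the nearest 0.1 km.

x ≈ 14.7 km, y ≈ -18.2 km

Distance from S−P lag: d = Δt · v_P v_S / (v_P − v_S) = Δt · (6.49·3.85)/(6.49−3.85) ≈ 9.4646·Δt.
So d_Receiver 1 = 147.93, d_Receiver 2 = 65.51, d_Receiver 3 = 150.01 km.
Circle about each station: (x + 54.4)² + (y − 112.6)² = 147.93²; (x − 4.4)² + (y − 46.5)² = 65.51²; (x + 118.5)² + (y − 50.8)² = 150.01².
Subtracting the Receiver 1 equation from the Receiver 2 and Receiver 3 equations removes the quadratic terms:
117.6 x − 132.2 y = 4135.21
-128.2 x − 123.6 y = 365.05
Solving the 2×2 system: x ≈ 14.7, y ≈ -18.2 km.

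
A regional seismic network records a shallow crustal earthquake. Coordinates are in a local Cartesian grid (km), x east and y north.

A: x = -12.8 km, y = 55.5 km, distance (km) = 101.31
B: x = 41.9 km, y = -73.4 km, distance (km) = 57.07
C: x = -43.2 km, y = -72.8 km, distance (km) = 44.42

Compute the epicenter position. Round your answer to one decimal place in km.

Circle about each station: (x + 12.8)² + (y − 55.5)² = 101.31²; (x − 41.9)² + (y + 73.4)² = 57.07²; (x + 43.2)² + (y + 72.8)² = 44.42².
Subtracting pairs of circle equations eliminates x²+y² and gives linear equations (the radical axes):
109.4 x − 257.8 y = 10905.81
-60.8 x − 256.6 y = 12212.57
Solving the 2×2 system: x ≈ -8.0, y ≈ -45.7 km.

x ≈ -8.0 km, y ≈ -45.7 km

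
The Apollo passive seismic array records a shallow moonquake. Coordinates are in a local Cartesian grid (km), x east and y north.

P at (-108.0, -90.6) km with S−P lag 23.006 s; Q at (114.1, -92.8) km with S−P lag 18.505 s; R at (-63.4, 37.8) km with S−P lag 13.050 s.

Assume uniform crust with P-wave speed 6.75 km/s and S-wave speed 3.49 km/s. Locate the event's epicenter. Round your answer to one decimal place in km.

Distance from S−P lag: d = Δt · v_P v_S / (v_P − v_S) = Δt · (6.75·3.49)/(6.75−3.49) ≈ 7.2262·Δt.
So d_P = 166.25, d_Q = 133.72, d_R = 94.30 km.
Circle about each station: (x + 108.0)² + (y + 90.6)² = 166.25²; (x − 114.1)² + (y + 92.8)² = 133.72²; (x + 63.4)² + (y − 37.8)² = 94.30².
Subtracting the P equation from the Q and R equations removes the quadratic terms:
444.2 x − 4.4 y = 11516.31
89.2 x + 256.8 y = 4322.61
Solving the 2×2 system: x ≈ 26.0, y ≈ 7.8 km.

(26.0, 7.8)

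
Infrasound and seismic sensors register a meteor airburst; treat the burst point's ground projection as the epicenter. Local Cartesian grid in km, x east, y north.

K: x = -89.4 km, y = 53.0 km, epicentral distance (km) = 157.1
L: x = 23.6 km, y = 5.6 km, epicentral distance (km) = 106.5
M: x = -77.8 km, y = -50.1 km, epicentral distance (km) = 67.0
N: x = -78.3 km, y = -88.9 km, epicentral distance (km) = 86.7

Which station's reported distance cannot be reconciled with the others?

Solve using three stations at a time. Using K, L, M (subtract circle equations pairwise → linear system) gives (x, y) ≈ (-23.8, -89.7).
Distances from that point to each station vs reported:
  K: calculated 157.1 vs reported 157.1 → residual 0.0 km
  L: calculated 106.5 vs reported 106.5 → residual 0.0 km
  M: calculated 67.0 vs reported 67.0 → residual 0.0 km
  N: calculated 54.5 vs reported 86.7 → residual 32.2 km
K, L, M are mutually consistent (residuals ≈ 0); N is off by 32.2 km.

N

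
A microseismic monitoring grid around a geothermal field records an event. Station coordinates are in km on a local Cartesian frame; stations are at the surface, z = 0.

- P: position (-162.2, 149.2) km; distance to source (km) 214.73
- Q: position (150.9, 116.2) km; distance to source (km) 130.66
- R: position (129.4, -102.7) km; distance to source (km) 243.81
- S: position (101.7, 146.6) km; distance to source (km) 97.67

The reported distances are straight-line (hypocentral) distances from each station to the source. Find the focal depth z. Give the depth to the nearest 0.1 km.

depth ≈ 66.9 km

Each station gives a sphere (x−x_i)² + (y−y_i)² + z² = d_i² (stations at z=0).
Subtracting the P sphere from Q and R: z² cancels, leaving linear equations in x and y:
626.2 x − 66.0 y = 16740.71
583.2 x − 503.8 y = -34612.17
Solving: x ≈ 38.696, y ≈ 113.497 km (keep extra digits for the depth step; rounded: 38.7, 113.5).
Then from the P sphere: z² = 214.73² − (x + 162.2)² − (y − 149.2)² with x = 38.696, y = 113.497, so z ≈ 66.896 ≈ 66.9 km.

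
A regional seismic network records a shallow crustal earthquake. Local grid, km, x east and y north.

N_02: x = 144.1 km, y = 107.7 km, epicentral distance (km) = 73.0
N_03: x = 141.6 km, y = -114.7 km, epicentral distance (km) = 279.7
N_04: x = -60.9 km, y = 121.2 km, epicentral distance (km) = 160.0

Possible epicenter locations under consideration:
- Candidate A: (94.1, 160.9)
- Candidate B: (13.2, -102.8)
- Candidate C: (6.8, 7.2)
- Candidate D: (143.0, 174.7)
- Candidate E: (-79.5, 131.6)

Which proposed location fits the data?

For each candidate, compare |candidate − station| to the reported distance:
Candidate A: residuals N_02 0.0, N_03 0.0, N_04 0.0 → max 0.0 km
Candidate B: residuals N_02 174.9, N_03 150.7, N_04 75.9 → max 174.9 km
Candidate C: residuals N_02 97.2, N_03 98.0, N_04 27.4 → max 98.0 km
Candidate D: residuals N_02 6.0, N_03 9.7, N_04 50.8 → max 50.8 km
Candidate E: residuals N_02 151.9, N_03 51.3, N_04 138.7 → max 151.9 km
Only Candidate A has all residuals ≈ 0.

Candidate A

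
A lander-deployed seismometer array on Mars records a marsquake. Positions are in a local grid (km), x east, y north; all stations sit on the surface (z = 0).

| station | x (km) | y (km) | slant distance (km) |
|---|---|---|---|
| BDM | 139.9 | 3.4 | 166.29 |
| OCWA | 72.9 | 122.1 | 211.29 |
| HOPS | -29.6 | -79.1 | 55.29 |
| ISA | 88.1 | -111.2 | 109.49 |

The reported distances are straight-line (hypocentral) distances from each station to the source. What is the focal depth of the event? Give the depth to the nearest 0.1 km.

Each station gives a sphere (x−x_i)² + (y−y_i)² + z² = d_i² (stations at z=0).
Subtracting the BDM sphere from OCWA and HOPS: z² cancels, leaving linear equations in x and y:
-134.0 x + 237.4 y = -16351.85
-339.0 x − 165.0 y = 12144.78
Solving: x ≈ -1.804, y ≈ -69.897 km (keep extra digits for the depth step; rounded: -1.8, -69.9).
Then from the BDM sphere: z² = 166.29² − (x − 139.9)² − (y − 3.4)² with x = -1.804, y = -69.897, so z ≈ 46.903 ≈ 46.9 km.

46.9 km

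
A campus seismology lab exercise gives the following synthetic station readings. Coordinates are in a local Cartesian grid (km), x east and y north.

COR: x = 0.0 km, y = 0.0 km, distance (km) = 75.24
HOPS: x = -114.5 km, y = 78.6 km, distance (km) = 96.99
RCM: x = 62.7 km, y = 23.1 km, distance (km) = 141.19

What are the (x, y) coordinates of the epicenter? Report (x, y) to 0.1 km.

Circle about each station: x² + y² = 75.24²; (x + 114.5)² + (y − 78.6)² = 96.99²; (x − 62.7)² + (y − 23.1)² = 141.19².
Subtracting pairs of circle equations eliminates x²+y² and gives linear equations (the radical axes):
-229.0 x + 157.2 y = 15542.21
125.4 x + 46.2 y = -9808.66
Solving the 2×2 system: x ≈ -74.6, y ≈ -9.8 km.

x ≈ -74.6 km, y ≈ -9.8 km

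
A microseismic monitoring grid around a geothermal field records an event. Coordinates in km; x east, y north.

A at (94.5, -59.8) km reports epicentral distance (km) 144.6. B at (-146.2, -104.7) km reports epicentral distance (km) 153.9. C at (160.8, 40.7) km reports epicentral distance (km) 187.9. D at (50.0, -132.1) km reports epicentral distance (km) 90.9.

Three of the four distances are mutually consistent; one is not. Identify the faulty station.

Solve using three stations at a time. Using B, C, D (subtract circle equations pairwise → linear system) gives (x, y) ≈ (-0.1, -56.3).
Distances from that point to each station vs reported:
  A: calculated 94.7 vs reported 144.6 → residual 49.9 km
  B: calculated 153.9 vs reported 153.9 → residual 0.0 km
  C: calculated 187.9 vs reported 187.9 → residual 0.0 km
  D: calculated 90.9 vs reported 90.9 → residual 0.0 km
B, C, D are mutually consistent (residuals ≈ 0); A is off by 49.9 km.

A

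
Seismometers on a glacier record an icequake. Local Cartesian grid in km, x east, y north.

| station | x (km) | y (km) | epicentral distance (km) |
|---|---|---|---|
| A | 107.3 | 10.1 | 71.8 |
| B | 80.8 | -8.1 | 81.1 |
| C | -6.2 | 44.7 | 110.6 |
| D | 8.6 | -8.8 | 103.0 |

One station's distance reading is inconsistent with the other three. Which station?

C

Solve using three stations at a time. Using A, B, D (subtract circle equations pairwise → linear system) gives (x, y) ≈ (71.8, 72.4).
Distances from that point to each station vs reported:
  A: calculated 71.7 vs reported 71.8 → residual 0.1 km
  B: calculated 81.0 vs reported 81.1 → residual 0.1 km
  C: calculated 82.8 vs reported 110.6 → residual 27.8 km
  D: calculated 102.9 vs reported 103.0 → residual 0.1 km
A, B, D are mutually consistent (residuals ≈ 0); C is off by 27.8 km.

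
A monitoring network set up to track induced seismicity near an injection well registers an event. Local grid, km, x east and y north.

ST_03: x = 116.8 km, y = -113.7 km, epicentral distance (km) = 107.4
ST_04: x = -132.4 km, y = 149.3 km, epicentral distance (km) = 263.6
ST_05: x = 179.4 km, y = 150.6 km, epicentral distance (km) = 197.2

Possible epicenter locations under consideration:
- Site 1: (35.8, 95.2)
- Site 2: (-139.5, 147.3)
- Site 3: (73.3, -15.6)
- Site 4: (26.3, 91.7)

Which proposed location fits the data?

Site 3

For each candidate, compare |candidate − station| to the reported distance:
Site 1: residuals ST_03 116.7, ST_04 86.9, ST_05 43.3 → max 116.7 km
Site 2: residuals ST_03 258.4, ST_04 256.2, ST_05 121.7 → max 258.4 km
Site 3: residuals ST_03 0.1, ST_04 0.0, ST_05 0.0 → max 0.1 km
Site 4: residuals ST_03 117.1, ST_04 94.8, ST_05 33.2 → max 117.1 km
Only Site 3 has all residuals ≈ 0.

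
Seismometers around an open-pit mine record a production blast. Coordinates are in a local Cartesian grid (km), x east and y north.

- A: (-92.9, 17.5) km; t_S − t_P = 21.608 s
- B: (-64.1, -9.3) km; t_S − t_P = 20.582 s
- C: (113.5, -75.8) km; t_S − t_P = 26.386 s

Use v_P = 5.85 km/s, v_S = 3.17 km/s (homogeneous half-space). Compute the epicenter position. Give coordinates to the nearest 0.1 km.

x ≈ 37.7 km, y ≈ 90.3 km

Distance from S−P lag: d = Δt · v_P v_S / (v_P − v_S) = Δt · (5.85·3.17)/(5.85−3.17) ≈ 6.9196·Δt.
So d_A = 149.52, d_B = 142.42, d_C = 182.58 km.
Circle about each station: (x + 92.9)² + (y − 17.5)² = 149.52²; (x + 64.1)² + (y + 9.3)² = 142.42²; (x − 113.5)² + (y + 75.8)² = 182.58².
Subtracting the A equation from the B and C equations removes the quadratic terms:
57.6 x − 53.6 y = -2668.59
412.8 x − 186.6 y = -1288.00
Solving the 2×2 system: x ≈ 37.7, y ≈ 90.3 km.
Check against A (with the unrounded x, y): √((x + 92.9)²+(y − 17.5)²) = 149.52 ≈ 149.52 km. ✓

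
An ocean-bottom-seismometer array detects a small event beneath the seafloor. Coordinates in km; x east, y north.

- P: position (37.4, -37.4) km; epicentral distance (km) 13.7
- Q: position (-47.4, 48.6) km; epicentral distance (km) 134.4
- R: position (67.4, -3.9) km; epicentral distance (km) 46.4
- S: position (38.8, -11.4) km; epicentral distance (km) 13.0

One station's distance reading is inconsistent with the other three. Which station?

S

Solve using three stations at a time. Using P, Q, R (subtract circle equations pairwise → linear system) gives (x, y) ≈ (48.0, -46.1).
Distances from that point to each station vs reported:
  P: calculated 13.7 vs reported 13.7 → residual 0.0 km
  Q: calculated 134.4 vs reported 134.4 → residual 0.0 km
  R: calculated 46.4 vs reported 46.4 → residual 0.0 km
  S: calculated 35.9 vs reported 13.0 → residual 22.9 km
P, Q, R are mutually consistent (residuals ≈ 0); S is off by 22.9 km.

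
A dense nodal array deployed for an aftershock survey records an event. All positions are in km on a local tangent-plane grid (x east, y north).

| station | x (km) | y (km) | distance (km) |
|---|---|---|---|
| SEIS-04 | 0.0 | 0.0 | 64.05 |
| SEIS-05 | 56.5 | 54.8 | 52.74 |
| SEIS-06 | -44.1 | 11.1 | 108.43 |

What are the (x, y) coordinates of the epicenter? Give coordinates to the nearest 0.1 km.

Circle about each station: x² + y² = 64.05²; (x − 56.5)² + (y − 54.8)² = 52.74²; (x + 44.1)² + (y − 11.1)² = 108.43².
Subtracting pairs of circle equations eliminates x²+y² and gives linear equations (the radical axes):
113.0 x + 109.6 y = 7516.18
-88.2 x + 22.2 y = -5586.64
Solving the 2×2 system: x ≈ 64.0, y ≈ 2.6 km.

(64.0, 2.6)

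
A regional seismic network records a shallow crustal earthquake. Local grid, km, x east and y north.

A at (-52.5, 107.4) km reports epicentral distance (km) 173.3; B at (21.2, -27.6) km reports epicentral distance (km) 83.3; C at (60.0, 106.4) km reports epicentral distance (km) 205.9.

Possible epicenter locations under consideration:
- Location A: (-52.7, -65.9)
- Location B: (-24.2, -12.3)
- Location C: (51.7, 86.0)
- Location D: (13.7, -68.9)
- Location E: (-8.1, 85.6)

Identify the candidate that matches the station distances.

For each candidate, compare |candidate − station| to the reported distance:
Location A: residuals A 0.0, B 0.1, C 0.0 → max 0.1 km
Location B: residuals A 50.3, B 35.4, C 60.4 → max 60.4 km
Location C: residuals A 66.9, B 34.3, C 183.9 → max 183.9 km
Location D: residuals A 15.0, B 41.3, C 24.6 → max 41.3 km
Location E: residuals A 123.8, B 33.6, C 134.7 → max 134.7 km
Only Location A has all residuals ≈ 0.

Location A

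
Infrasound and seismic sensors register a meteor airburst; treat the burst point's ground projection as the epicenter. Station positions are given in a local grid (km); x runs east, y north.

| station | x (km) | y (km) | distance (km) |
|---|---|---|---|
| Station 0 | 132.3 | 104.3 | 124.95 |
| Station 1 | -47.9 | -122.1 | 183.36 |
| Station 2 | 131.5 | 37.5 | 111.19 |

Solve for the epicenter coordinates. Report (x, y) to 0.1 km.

20.8 km east, 47.9 km north

Circle about each station: (x − 132.3)² + (y − 104.3)² = 124.95²; (x + 47.9)² + (y + 122.1)² = 183.36²; (x − 131.5)² + (y − 37.5)² = 111.19².
Subtracting the Station 0 equation from the Station 1 and Station 2 equations removes the quadratic terms:
-360.4 x − 452.8 y = -29187.35
-1.6 x − 133.6 y = -6433.99
Solving the 2×2 system: x ≈ 20.8, y ≈ 47.9 km.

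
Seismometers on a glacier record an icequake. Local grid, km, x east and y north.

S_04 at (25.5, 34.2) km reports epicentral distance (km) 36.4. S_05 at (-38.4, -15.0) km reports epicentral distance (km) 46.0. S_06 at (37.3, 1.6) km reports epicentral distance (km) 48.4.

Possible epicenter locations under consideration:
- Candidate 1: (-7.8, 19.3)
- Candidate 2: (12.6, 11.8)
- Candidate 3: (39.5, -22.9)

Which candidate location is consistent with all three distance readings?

Candidate 1

For each candidate, compare |candidate − station| to the reported distance:
Candidate 1: residuals S_04 0.1, S_05 0.0, S_06 0.0 → max 0.1 km
Candidate 2: residuals S_04 10.6, S_05 11.6, S_06 21.7 → max 21.7 km
Candidate 3: residuals S_04 22.4, S_05 32.3, S_06 23.8 → max 32.3 km
Only Candidate 1 has all residuals ≈ 0.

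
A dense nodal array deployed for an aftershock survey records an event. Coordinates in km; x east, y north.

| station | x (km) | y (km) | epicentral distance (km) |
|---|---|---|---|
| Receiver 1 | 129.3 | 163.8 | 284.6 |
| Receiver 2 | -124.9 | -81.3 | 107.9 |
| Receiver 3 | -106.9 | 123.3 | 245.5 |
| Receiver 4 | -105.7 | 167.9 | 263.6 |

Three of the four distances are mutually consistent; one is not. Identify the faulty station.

Receiver 3

Solve using three stations at a time. Using Receiver 1, Receiver 2, Receiver 4 (subtract circle equations pairwise → linear system) gives (x, y) ≈ (-17.0, -80.3).
Distances from that point to each station vs reported:
  Receiver 1: calculated 284.6 vs reported 284.6 → residual 0.0 km
  Receiver 2: calculated 107.9 vs reported 107.9 → residual 0.0 km
  Receiver 3: calculated 222.6 vs reported 245.5 → residual 22.9 km
  Receiver 4: calculated 263.6 vs reported 263.6 → residual 0.0 km
Receiver 1, Receiver 2, Receiver 4 are mutually consistent (residuals ≈ 0); Receiver 3 is off by 22.9 km.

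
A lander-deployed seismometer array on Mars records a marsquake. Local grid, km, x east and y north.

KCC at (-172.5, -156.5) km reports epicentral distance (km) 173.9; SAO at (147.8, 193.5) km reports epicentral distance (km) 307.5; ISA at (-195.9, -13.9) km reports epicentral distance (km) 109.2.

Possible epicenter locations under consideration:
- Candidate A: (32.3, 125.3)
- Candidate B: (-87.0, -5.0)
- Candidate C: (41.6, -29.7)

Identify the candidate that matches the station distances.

Candidate B

For each candidate, compare |candidate − station| to the reported distance:
Candidate A: residuals KCC 174.5, SAO 173.4, ISA 158.1 → max 174.5 km
Candidate B: residuals KCC 0.1, SAO 0.0, ISA 0.1 → max 0.1 km
Candidate C: residuals KCC 74.9, SAO 60.3, ISA 128.8 → max 128.8 km
Only Candidate B has all residuals ≈ 0.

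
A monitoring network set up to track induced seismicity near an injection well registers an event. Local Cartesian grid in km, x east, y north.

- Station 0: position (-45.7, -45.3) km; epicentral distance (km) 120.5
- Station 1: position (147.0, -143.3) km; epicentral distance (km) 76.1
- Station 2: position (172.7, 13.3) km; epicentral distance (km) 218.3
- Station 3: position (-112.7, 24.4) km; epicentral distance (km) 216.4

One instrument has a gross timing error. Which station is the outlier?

Solve using three stations at a time. Using Station 0, Station 2, Station 3 (subtract circle equations pairwise → linear system) gives (x, y) ≈ (22.2, -144.8).
Distances from that point to each station vs reported:
  Station 0: calculated 120.4 vs reported 120.5 → residual 0.1 km
  Station 1: calculated 124.8 vs reported 76.1 → residual 48.7 km
  Station 2: calculated 218.3 vs reported 218.3 → residual 0.0 km
  Station 3: calculated 216.4 vs reported 216.4 → residual 0.0 km
Station 0, Station 2, Station 3 are mutually consistent (residuals ≈ 0); Station 1 is off by 48.7 km.

Station 1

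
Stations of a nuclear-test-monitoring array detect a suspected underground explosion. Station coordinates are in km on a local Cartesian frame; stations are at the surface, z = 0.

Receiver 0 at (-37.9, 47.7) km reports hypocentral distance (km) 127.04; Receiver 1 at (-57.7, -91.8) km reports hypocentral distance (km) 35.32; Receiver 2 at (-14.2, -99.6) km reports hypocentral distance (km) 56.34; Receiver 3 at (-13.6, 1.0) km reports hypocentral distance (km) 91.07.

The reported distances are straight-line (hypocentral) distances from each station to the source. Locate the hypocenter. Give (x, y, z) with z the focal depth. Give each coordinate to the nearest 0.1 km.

(-54.3, -74.5, 30.6)

Each station gives a sphere (x−x_i)² + (y−y_i)² + z² = d_i² (stations at z=0).
Subtracting the Receiver 0 sphere from Receiver 1 and Receiver 2: z² cancels, leaving linear equations in x and y:
-39.6 x − 279.0 y = 22936.49
47.4 x − 294.6 y = 19375.07
Solving: x ≈ -54.295, y ≈ -74.503 km (keep extra digits for the depth step; rounded: -54.3, -74.5).
Then from the Receiver 0 sphere: z² = 127.04² − (x + 37.9)² − (y − 47.7)² with x = -54.295, y = -74.503, so z ≈ 30.607 ≈ 30.6 km.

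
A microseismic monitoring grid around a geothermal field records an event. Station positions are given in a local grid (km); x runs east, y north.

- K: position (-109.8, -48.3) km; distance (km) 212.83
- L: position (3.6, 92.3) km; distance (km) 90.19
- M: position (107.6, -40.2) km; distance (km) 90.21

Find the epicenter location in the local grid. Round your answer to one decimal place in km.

Circle about each station: (x + 109.8)² + (y + 48.3)² = 212.83²; (x − 3.6)² + (y − 92.3)² = 90.19²; (x − 107.6)² + (y + 40.2)² = 90.21².
Subtracting the K equation from the L and M equations removes the quadratic terms:
226.8 x + 281.2 y = 31305.69
434.8 x + 16.2 y = 35963.63
Solving the 2×2 system: x ≈ 81.0, y ≈ 46.0 km.
Check against K (with the unrounded x, y): √((x + 109.8)²+(y + 48.3)²) = 212.83 ≈ 212.83 km. ✓

81.0 km east, 46.0 km north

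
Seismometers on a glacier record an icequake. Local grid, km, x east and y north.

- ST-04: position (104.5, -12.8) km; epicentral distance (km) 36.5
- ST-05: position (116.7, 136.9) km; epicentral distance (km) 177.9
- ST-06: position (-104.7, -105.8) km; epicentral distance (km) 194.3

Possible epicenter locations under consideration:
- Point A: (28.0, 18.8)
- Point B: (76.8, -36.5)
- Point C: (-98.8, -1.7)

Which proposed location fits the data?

Point B

For each candidate, compare |candidate − station| to the reported distance:
Point A: residuals ST-04 46.3, ST-05 30.2, ST-06 12.3 → max 46.3 km
Point B: residuals ST-04 0.0, ST-05 0.0, ST-06 0.0 → max 0.0 km
Point C: residuals ST-04 167.1, ST-05 78.3, ST-06 90.0 → max 167.1 km
Only Point B has all residuals ≈ 0.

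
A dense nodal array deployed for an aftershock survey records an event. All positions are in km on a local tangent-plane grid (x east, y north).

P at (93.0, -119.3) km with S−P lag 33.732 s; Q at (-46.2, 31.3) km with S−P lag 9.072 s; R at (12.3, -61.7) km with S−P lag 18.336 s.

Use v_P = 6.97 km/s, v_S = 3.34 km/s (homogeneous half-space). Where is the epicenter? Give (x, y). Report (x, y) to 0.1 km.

Distance from S−P lag: d = Δt · v_P v_S / (v_P − v_S) = Δt · (6.97·3.34)/(6.97−3.34) ≈ 6.4132·Δt.
So d_P = 216.33, d_Q = 58.18, d_R = 117.59 km.
Circle about each station: (x − 93.0)² + (y + 119.3)² = 216.33²; (x + 46.2)² + (y − 31.3)² = 58.18²; (x − 12.3)² + (y + 61.7)² = 117.59².
Subtracting the P equation from the Q and R equations removes the quadratic terms:
-278.4 x + 301.2 y = 23646.40
-161.4 x + 115.2 y = 14047.95
Solving the 2×2 system: x ≈ -91.1, y ≈ -5.7 km.

(-91.1, -5.7)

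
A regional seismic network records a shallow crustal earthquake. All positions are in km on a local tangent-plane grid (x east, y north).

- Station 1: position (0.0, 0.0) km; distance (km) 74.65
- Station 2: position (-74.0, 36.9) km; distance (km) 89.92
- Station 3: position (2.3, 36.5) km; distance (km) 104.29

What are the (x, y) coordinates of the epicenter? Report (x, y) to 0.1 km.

(-54.6, -50.9)

Circle about each station: x² + y² = 74.65²; (x + 74.0)² + (y − 36.9)² = 89.92²; (x − 2.3)² + (y − 36.5)² = 104.29².
Subtracting the Station 1 equation from the Station 2 and Station 3 equations removes the quadratic terms:
-148.0 x + 73.8 y = 4324.63
4.6 x + 73.0 y = -3966.24
Solving the 2×2 system: x ≈ -54.6, y ≈ -50.9 km.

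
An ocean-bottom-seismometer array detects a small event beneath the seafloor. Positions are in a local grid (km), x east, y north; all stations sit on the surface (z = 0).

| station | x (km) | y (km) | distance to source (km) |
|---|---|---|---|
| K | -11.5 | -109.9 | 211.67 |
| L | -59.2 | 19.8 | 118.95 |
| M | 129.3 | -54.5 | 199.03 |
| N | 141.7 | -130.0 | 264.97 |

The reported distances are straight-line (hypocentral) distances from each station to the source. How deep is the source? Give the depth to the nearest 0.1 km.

z ≈ 67.2 km

Each station gives a sphere (x−x_i)² + (y−y_i)² + z² = d_i² (stations at z=0).
Subtracting the K sphere from L and M: z² cancels, leaving linear equations in x and y:
-95.4 x + 259.4 y = 22341.51
281.6 x + 110.8 y = 12669.73
Solving: x ≈ 9.700, y ≈ 89.695 km (keep extra digits for the depth step; rounded: 9.7, 89.7).
Then from the K sphere: z² = 211.67² − (x + 11.5)² − (y + 109.9)² with x = 9.700, y = 89.695, so z ≈ 67.206 ≈ 67.2 km.
Check against N (with the unrounded solution): distance 264.97 ≈ 264.97 km. ✓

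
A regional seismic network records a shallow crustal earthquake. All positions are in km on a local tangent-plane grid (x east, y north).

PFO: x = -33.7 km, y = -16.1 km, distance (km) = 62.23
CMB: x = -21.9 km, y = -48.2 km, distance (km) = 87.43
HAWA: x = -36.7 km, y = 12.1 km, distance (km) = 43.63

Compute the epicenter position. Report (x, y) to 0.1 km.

Circle about each station: (x + 33.7)² + (y + 16.1)² = 62.23²; (x + 21.9)² + (y + 48.2)² = 87.43²; (x + 36.7)² + (y − 12.1)² = 43.63².
Subtracting the PFO equation from the CMB and HAWA equations removes the quadratic terms:
23.6 x − 64.2 y = -2363.48
-6.0 x + 56.4 y = 2067.40
Solving the 2×2 system: x ≈ -0.6, y ≈ 36.6 km.

(-0.6, 36.6)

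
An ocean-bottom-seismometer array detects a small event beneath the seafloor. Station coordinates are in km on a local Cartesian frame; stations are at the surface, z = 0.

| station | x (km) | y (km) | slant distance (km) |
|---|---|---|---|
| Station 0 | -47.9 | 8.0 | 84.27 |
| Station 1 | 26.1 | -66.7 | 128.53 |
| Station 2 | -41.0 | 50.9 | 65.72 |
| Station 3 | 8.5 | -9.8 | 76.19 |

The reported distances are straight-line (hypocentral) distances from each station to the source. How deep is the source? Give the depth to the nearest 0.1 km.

Each station gives a sphere (x−x_i)² + (y−y_i)² + z² = d_i² (stations at z=0).
Subtracting the Station 0 sphere from Station 1 and Station 2: z² cancels, leaving linear equations in x and y:
148.0 x − 149.4 y = -6646.84
13.8 x + 85.8 y = 4695.71
Solving: x ≈ 8.892, y ≈ 53.298 km (keep extra digits for the depth step; rounded: 8.9, 53.3).
Then from the Station 0 sphere: z² = 84.27² − (x + 47.9)² − (y − 8.0)² with x = 8.892, y = 53.298, so z ≈ 42.711 ≈ 42.7 km.

z ≈ 42.7 km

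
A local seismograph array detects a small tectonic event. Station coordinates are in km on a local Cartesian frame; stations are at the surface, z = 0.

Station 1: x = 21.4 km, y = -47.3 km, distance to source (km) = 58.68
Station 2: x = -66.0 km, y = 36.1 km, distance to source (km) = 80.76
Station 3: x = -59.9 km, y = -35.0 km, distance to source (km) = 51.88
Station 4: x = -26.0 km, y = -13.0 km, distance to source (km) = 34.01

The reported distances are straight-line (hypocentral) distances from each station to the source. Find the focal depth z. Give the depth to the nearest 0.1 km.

z ≈ 32.2 km

Each station gives a sphere (x−x_i)² + (y−y_i)² + z² = d_i² (stations at z=0).
Subtracting the Station 1 sphere from Station 2 and Station 3: z² cancels, leaving linear equations in x and y:
-174.8 x + 166.8 y = -114.88
-162.6 x + 24.6 y = 2869.57
Solving: x ≈ -21.097, y ≈ -22.798 km (keep extra digits for the depth step; rounded: -21.1, -22.8).
Then from the Station 1 sphere: z² = 58.68² − (x − 21.4)² − (y + 47.3)² with x = -21.097, y = -22.798, so z ≈ 32.202 ≈ 32.2 km.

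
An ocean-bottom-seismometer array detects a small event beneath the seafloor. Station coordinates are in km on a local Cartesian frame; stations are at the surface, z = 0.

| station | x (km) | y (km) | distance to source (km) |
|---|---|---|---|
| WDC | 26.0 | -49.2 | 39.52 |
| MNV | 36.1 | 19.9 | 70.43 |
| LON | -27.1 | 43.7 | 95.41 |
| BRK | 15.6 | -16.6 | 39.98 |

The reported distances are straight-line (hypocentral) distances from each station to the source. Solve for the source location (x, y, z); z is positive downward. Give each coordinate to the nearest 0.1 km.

Each station gives a sphere (x−x_i)² + (y−y_i)² + z² = d_i² (stations at z=0).
Subtracting the WDC sphere from MNV and LON: z² cancels, leaving linear equations in x and y:
20.2 x + 138.2 y = -4795.97
-106.2 x + 185.8 y = -7993.78
Solving: x ≈ 11.592, y ≈ -36.398 km (keep extra digits for the depth step; rounded: 11.6, -36.4).
Then from the WDC sphere: z² = 39.52² − (x − 26.0)² − (y + 49.2)² with x = 11.592, y = -36.398, so z ≈ 34.501 ≈ 34.5 km.

x ≈ 11.6 km, y ≈ -36.4 km, depth ≈ 34.5 km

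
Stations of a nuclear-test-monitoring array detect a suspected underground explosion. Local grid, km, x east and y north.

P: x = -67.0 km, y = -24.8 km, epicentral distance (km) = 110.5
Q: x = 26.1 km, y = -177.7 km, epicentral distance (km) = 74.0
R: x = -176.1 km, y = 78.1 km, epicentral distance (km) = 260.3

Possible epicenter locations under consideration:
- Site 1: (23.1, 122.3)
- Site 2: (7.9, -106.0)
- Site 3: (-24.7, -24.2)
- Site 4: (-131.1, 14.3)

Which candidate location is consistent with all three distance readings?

Site 2

For each candidate, compare |candidate − station| to the reported distance:
Site 1: residuals P 62.0, Q 226.0, R 56.3 → max 226.0 km
Site 2: residuals P 0.0, Q 0.0, R 0.0 → max 0.0 km
Site 3: residuals P 68.2, Q 87.7, R 77.6 → max 87.7 km
Site 4: residuals P 35.4, Q 174.1, R 182.2 → max 182.2 km
Only Site 2 has all residuals ≈ 0.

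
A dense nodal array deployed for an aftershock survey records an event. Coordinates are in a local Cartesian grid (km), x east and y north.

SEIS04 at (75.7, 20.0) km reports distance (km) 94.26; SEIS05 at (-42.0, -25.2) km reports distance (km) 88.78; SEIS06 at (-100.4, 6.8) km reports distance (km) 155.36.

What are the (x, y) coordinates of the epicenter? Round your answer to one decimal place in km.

Circle about each station: (x − 75.7)² + (y − 20.0)² = 94.26²; (x + 42.0)² + (y + 25.2)² = 88.78²; (x + 100.4)² + (y − 6.8)² = 155.36².
Subtracting the SEIS04 equation from the SEIS05 and SEIS06 equations removes the quadratic terms:
-235.4 x − 90.4 y = -2728.39
-352.2 x − 26.4 y = -11255.87
Solving the 2×2 system: x ≈ 36.9, y ≈ -65.9 km.

36.9 km east, -65.9 km north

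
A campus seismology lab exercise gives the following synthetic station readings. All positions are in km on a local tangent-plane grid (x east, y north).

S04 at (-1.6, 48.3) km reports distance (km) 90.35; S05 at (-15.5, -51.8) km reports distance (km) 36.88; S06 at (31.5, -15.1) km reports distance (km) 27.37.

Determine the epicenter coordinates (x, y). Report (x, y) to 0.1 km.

Circle about each station: (x + 1.6)² + (y − 48.3)² = 90.35²; (x + 15.5)² + (y + 51.8)² = 36.88²; (x − 31.5)² + (y + 15.1)² = 27.37².
Subtracting pairs of circle equations eliminates x²+y² and gives linear equations (the radical axes):
-27.8 x − 200.2 y = 7391.03
66.2 x − 126.8 y = 6298.82
Solving the 2×2 system: x ≈ 19.3, y ≈ -39.6 km.

(19.3, -39.6)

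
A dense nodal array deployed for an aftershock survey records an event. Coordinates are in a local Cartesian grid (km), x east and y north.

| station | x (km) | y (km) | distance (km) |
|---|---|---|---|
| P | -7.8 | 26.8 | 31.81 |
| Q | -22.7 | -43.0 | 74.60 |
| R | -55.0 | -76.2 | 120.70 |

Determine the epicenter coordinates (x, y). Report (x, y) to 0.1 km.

(22.3, 16.5)

Circle about each station: (x + 7.8)² + (y − 26.8)² = 31.81²; (x + 22.7)² + (y + 43.0)² = 74.60²; (x + 55.0)² + (y + 76.2)² = 120.70².
Subtracting the P equation from the Q and R equations removes the quadratic terms:
-29.8 x − 139.6 y = -2968.07
-94.4 x − 206.0 y = -5504.25
Solving the 2×2 system: x ≈ 22.3, y ≈ 16.5 km.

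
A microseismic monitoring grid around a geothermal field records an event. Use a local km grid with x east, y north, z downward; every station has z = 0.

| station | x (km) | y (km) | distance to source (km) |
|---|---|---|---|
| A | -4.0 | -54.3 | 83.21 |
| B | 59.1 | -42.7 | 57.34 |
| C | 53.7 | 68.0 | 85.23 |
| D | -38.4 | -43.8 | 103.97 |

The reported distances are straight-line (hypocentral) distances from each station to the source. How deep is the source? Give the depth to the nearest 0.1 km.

Each station gives a sphere (x−x_i)² + (y−y_i)² + z² = d_i² (stations at z=0).
Subtracting the A sphere from B and C: z² cancels, leaving linear equations in x and y:
126.2 x + 23.2 y = 5987.64
115.4 x + 244.6 y = 4202.95
Solving: x ≈ 48.493, y ≈ -5.695 km (keep extra digits for the depth step; rounded: 48.5, -5.7).
Then from the A sphere: z² = 83.21² − (x + 4.0)² − (y + 54.3)² with x = 48.493, y = -5.695, so z ≈ 42.496 ≈ 42.5 km.

42.5 km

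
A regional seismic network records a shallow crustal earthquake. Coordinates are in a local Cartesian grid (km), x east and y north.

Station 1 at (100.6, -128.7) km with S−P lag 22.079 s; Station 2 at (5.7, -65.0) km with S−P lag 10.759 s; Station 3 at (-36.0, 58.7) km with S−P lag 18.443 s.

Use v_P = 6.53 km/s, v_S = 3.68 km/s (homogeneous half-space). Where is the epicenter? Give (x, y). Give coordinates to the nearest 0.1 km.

Distance from S−P lag: d = Δt · v_P v_S / (v_P − v_S) = Δt · (6.53·3.68)/(6.53−3.68) ≈ 8.4317·Δt.
So d_Station 1 = 186.16, d_Station 2 = 90.72, d_Station 3 = 155.51 km.
Circle about each station: (x − 100.6)² + (y + 128.7)² = 186.16²; (x − 5.7)² + (y + 65.0)² = 90.72²; (x + 36.0)² + (y − 58.7)² = 155.51².
Subtracting the Station 1 equation from the Station 2 and Station 3 equations removes the quadratic terms:
-189.8 x + 127.4 y = 3998.87
-273.2 x + 374.8 y = -11470.17
Solving the 2×2 system: x ≈ -81.5, y ≈ -90.0 km.
Check against Station 1 (with the unrounded x, y): √((x − 100.6)²+(y + 128.7)²) = 186.14 ≈ 186.16 km. ✓

-81.5 km east, -90.0 km north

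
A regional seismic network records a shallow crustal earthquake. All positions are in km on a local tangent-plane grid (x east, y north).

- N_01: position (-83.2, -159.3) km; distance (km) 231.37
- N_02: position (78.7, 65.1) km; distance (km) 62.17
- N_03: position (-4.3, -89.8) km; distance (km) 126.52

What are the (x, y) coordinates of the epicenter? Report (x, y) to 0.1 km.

81.7 km east, 3.0 km north

Circle about each station: (x + 83.2)² + (y + 159.3)² = 231.37²; (x − 78.7)² + (y − 65.1)² = 62.17²; (x + 4.3)² + (y + 89.8)² = 126.52².
Subtracting the N_01 equation from the N_02 and N_03 equations removes the quadratic terms:
323.8 x + 448.8 y = 27799.94
157.8 x + 139.0 y = 13308.57
Solving the 2×2 system: x ≈ 81.7, y ≈ 3.0 km.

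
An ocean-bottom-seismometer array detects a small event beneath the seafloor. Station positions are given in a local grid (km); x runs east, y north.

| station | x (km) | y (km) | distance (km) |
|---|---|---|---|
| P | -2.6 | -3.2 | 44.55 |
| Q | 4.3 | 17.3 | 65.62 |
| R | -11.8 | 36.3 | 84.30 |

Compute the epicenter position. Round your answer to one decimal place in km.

Circle about each station: (x + 2.6)² + (y + 3.2)² = 44.55²; (x − 4.3)² + (y − 17.3)² = 65.62²; (x + 11.8)² + (y − 36.3)² = 84.30².
Subtracting pairs of circle equations eliminates x²+y² and gives linear equations (the radical axes):
13.8 x + 41.0 y = -2020.50
-18.4 x + 79.0 y = -3681.86
Solving the 2×2 system: x ≈ -4.7, y ≈ -47.7 km.

(-4.7, -47.7)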